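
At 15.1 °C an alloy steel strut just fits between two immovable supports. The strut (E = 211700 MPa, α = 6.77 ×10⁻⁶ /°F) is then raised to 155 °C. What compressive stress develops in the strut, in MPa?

E = 211700 MPa = 211.7 GPa.
α = 6.77×10⁻⁶/°F × 9/5 = 12.2×10⁻⁶/K.
ΔT = 139.9 K. Constrained thermal stress σ = E·α·ΔT = 211.7×10³ MPa × 12.2×10⁻⁶ × 139.9 = 361 MPa (compressive).

361 MPa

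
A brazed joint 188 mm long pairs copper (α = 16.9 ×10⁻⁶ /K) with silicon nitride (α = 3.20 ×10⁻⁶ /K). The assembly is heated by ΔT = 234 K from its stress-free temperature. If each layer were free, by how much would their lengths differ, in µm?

Δα = |16.9 − 3.20|×10⁻⁶/K = 13.7×10⁻⁶/K.
ΔL_mismatch = Δα·L·ΔT = 13.7×10⁻⁶ × 188.0 mm × 234.0 K = 603 µm.

603 µm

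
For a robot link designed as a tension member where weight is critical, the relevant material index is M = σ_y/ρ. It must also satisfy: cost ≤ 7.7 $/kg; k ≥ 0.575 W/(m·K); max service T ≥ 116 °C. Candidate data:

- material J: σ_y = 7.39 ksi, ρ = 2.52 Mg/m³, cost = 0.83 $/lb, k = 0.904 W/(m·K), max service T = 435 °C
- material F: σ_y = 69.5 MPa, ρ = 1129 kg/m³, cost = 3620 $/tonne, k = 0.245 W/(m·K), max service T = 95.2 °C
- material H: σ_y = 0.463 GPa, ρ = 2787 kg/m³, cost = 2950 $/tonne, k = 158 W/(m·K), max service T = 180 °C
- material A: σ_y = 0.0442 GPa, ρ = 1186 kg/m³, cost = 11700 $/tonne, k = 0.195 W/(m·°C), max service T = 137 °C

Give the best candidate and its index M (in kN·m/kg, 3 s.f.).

Screen on constraints: cost ≤ 7.7 $/kg; k ≥ 0.575 W/(m·K); max service T ≥ 116 °C. Survivors: material J, material H.
After converting to SI:
  material J: σ_y = 50.95 MPa, ρ = 2520 kg/m³
  material H: σ_y = 463.0 MPa, ρ = 2787 kg/m³
  material H: M = 166 kN·m/kg
  material J: M = 20.2 kN·m/kg
The maximum is for material H.

material H, M = 166 kN·m/kg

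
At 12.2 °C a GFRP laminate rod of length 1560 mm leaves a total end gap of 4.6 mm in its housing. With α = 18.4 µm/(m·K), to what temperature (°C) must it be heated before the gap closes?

172 °C

α·L₀·ΔT = 4.6 mm ⇒ ΔT = 4.6 / (18.4×10⁻⁶ × 1560.0) = 160.3 K.
T = 12.2 + 160.3 = 172.5 °C.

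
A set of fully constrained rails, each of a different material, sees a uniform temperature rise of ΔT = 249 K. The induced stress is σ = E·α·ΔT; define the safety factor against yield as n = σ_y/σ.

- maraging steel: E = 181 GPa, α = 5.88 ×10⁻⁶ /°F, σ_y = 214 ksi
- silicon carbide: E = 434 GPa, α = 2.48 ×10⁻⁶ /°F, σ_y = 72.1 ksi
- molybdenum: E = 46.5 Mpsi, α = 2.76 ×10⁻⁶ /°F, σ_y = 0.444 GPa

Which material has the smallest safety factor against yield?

In consistent units (E in GPa, α in ×10⁻⁶/K, σ_y in MPa):
  maraging steel: E = 181.0, α = 10.6, σ_y = 1475 → σ = 477 MPa, n = 3.09
  silicon carbide: E = 434.0, α = 4.46, σ_y = 497.1 → σ = 482 MPa, n = 1.03
  molybdenum: E = 320.6, α = 4.97, σ_y = 444.0 → σ = 397 MPa, n = 1.12
The minimum is silicon carbide at n = 1.03.

silicon carbide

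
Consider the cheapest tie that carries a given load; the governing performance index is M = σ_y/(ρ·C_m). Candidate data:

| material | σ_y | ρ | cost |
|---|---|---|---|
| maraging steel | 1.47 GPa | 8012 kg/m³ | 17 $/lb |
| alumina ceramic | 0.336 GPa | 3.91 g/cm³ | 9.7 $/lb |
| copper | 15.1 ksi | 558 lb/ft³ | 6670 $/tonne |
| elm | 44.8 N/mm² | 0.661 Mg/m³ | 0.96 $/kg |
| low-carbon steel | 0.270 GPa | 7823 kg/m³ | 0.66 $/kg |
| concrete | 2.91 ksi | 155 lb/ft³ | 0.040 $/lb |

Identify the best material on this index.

concrete

After converting to SI:
  maraging steel: σ_y = 1470 MPa, ρ = 8012 kg/m³, cost = 37.48 $/kg
  alumina ceramic: σ_y = 336.0 MPa, ρ = 3910 kg/m³, cost = 21.38 $/kg
  copper: σ_y = 104.1 MPa, ρ = 8938 kg/m³, cost = 6.670 $/kg
  elm: σ_y = 44.80 MPa, ρ = 661.0 kg/m³, cost = 0.9600 $/kg
  low-carbon steel: σ_y = 270.0 MPa, ρ = 7823 kg/m³, cost = 0.6600 $/kg
  concrete: σ_y = 20.06 MPa, ρ = 2483 kg/m³, cost = 0.08818 $/kg
  concrete: M = 91.6 kN·m per $
  elm: M = 70.6 kN·m per $
  low-carbon steel: M = 52.3 kN·m per $
  maraging steel: M = 4.90 kN·m per $
  alumina ceramic: M = 4.02 kN·m per $
  copper: M = 1.75 kN·m per $
The maximum is for concrete.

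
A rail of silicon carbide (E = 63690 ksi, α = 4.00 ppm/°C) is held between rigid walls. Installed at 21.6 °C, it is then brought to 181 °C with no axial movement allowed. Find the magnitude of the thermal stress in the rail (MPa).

E = 63690 ksi = 439.1 GPa.
ΔT = 159.4 K. Constrained thermal stress σ = E·α·ΔT = 439.1×10³ MPa × 4.00×10⁻⁶ × 159.4 = 280 MPa (compressive).

280 MPa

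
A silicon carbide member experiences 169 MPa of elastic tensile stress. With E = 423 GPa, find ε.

ε = σ/E = 169 / 423000 = 4.00×10⁻⁴.

4.00×10⁻⁴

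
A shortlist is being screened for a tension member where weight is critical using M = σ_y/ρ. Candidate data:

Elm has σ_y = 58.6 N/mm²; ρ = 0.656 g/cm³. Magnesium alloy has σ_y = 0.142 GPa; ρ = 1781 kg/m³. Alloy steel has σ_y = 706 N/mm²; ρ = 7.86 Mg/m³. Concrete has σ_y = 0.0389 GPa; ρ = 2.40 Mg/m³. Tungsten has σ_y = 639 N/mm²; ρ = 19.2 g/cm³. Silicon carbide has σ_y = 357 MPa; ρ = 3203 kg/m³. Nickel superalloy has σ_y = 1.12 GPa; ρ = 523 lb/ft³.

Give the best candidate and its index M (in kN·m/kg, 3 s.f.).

Normalizing units and computing the index:
  elm: σ_y = 58.60 MPa, ρ = 656.0 kg/m³
  magnesium alloy: σ_y = 142.0 MPa, ρ = 1781 kg/m³
  alloy steel: σ_y = 706.0 MPa, ρ = 7860 kg/m³
  concrete: σ_y = 38.90 MPa, ρ = 2400 kg/m³
  tungsten: σ_y = 639.0 MPa, ρ = 19200 kg/m³
  silicon carbide: σ_y = 357.0 MPa, ρ = 3203 kg/m³
  nickel superalloy: σ_y = 1120 MPa, ρ = 8378 kg/m³
  nickel superalloy: M = 134 kN·m/kg
  silicon carbide: M = 111 kN·m/kg
  alloy steel: M = 89.8 kN·m/kg
  elm: M = 89.3 kN·m/kg
  magnesium alloy: M = 79.7 kN·m/kg
  tungsten: M = 33.3 kN·m/kg
  concrete: M = 16.2 kN·m/kg
Highest index: nickel superalloy.

nickel superalloy, M = 134 kN·m/kg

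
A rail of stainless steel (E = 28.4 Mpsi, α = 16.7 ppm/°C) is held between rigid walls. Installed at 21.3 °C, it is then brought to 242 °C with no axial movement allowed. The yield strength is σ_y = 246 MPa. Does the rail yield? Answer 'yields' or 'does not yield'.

E = 28.4 Mpsi = 195.8 GPa.
ΔT = 220.7 K. Constrained thermal stress σ = E·α·ΔT = 195.8×10³ MPa × 16.7×10⁻⁶ × 220.7 = 722 MPa (compressive).
Compare to σ_y = 246 MPa: σ ≥ σ_y, so it yields.

yields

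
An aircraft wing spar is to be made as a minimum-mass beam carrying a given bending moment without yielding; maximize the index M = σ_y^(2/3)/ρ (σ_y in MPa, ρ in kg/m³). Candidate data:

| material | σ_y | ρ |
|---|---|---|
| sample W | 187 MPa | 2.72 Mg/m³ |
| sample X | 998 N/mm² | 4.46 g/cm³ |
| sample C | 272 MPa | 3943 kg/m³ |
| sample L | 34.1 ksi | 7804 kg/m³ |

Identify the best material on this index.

After converting to SI:
  sample W: σ_y = 187.0 MPa, ρ = 2720 kg/m³
  sample X: σ_y = 998.0 MPa, ρ = 4460 kg/m³
  sample C: σ_y = 272.0 MPa, ρ = 3943 kg/m³
  sample L: σ_y = 235.1 MPa, ρ = 7804 kg/m³
  sample X: M = 22.4×10⁻³
  sample W: M = 12.0×10⁻³
  sample C: M = 10.6×10⁻³
  sample L: M = 4.88×10⁻³
Sample X ranks first.

sample X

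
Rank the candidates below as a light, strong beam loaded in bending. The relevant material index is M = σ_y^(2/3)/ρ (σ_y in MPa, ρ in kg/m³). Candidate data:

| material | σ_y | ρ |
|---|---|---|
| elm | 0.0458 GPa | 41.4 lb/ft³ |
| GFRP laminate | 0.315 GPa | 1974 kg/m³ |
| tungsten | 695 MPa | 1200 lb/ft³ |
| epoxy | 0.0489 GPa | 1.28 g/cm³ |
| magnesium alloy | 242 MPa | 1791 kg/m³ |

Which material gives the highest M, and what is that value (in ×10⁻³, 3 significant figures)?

Convert each candidate to consistent units, then evaluate M:
  elm: σ_y = 45.80 MPa, ρ = 663.2 kg/m³
  GFRP laminate: σ_y = 315.0 MPa, ρ = 1974 kg/m³
  tungsten: σ_y = 695.0 MPa, ρ = 19220 kg/m³
  epoxy: σ_y = 48.90 MPa, ρ = 1280 kg/m³
  magnesium alloy: σ_y = 242.0 MPa, ρ = 1791 kg/m³
  GFRP laminate: M = 23.5×10⁻³
  magnesium alloy: M = 21.7×10⁻³
  elm: M = 19.3×10⁻³
  epoxy: M = 10.4×10⁻³
  tungsten: M = 4.08×10⁻³
GFRP laminate ranks first.

GFRP laminate, M = 23.5×10⁻³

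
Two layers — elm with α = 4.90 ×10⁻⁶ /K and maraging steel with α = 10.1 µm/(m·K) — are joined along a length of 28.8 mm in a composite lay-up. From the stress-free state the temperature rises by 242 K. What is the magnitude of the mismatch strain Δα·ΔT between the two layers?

Δα = |4.90 − 10.1|×10⁻⁶/K = 5.20×10⁻⁶/K.
Mismatch strain = Δα·ΔT = 5.20×10⁻⁶ × 242.0 = 1.26×10⁻³.

1.26×10⁻³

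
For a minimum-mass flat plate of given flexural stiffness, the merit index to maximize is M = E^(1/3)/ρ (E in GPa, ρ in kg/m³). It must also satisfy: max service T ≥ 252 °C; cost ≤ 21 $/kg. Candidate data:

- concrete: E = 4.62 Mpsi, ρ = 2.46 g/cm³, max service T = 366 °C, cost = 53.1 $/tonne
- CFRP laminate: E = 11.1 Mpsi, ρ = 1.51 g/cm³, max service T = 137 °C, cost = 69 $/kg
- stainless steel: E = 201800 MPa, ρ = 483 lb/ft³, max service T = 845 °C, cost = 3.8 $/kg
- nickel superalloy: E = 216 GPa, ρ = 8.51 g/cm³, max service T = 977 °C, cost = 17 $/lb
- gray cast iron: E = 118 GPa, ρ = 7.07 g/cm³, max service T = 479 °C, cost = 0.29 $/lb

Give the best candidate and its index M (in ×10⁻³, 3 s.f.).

Screen on constraints: max service T ≥ 252 °C; cost ≤ 21 $/kg. Survivors: concrete, stainless steel, gray cast iron.
Normalizing units and computing the index:
  concrete: E = 31.85 GPa, ρ = 2460 kg/m³
  stainless steel: E = 201.8 GPa, ρ = 7737 kg/m³
  gray cast iron: E = 118.0 GPa, ρ = 7070 kg/m³
  concrete: M = 1.29×10⁻³
  stainless steel: M = 0.758×10⁻³
  gray cast iron: M = 0.694×10⁻³
Concrete has the largest M.

concrete, M = 1.29×10⁻³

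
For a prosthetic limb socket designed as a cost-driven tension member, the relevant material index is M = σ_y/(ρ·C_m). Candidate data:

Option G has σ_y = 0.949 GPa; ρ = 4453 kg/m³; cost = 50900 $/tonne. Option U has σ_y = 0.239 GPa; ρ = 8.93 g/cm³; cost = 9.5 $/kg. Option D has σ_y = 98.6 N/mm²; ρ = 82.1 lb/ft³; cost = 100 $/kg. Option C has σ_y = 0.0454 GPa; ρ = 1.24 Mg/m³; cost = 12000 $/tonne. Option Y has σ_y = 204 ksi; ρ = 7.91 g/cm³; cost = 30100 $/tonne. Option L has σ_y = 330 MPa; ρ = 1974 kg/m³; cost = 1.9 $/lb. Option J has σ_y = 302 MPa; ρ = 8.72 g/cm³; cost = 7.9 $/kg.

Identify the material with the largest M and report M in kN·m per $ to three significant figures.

Normalizing units and computing the index:
  option G: σ_y = 949.0 MPa, ρ = 4453 kg/m³, cost = 50.90 $/kg
  option U: σ_y = 239.0 MPa, ρ = 8930 kg/m³, cost = 9.500 $/kg
  option D: σ_y = 98.60 MPa, ρ = 1315 kg/m³, cost = 100.0 $/kg
  option C: σ_y = 45.40 MPa, ρ = 1240 kg/m³, cost = 12.00 $/kg
  option Y: σ_y = 1407 MPa, ρ = 7910 kg/m³, cost = 30.10 $/kg
  option L: σ_y = 330.0 MPa, ρ = 1974 kg/m³, cost = 4.189 $/kg
  option J: σ_y = 302.0 MPa, ρ = 8720 kg/m³, cost = 7.900 $/kg
  option L: M = 39.9 kN·m per $
  option Y: M = 5.91 kN·m per $
  option J: M = 4.38 kN·m per $
  option G: M = 4.19 kN·m per $
  option C: M = 3.05 kN·m per $
  option U: M = 2.82 kN·m per $
  option D: M = 0.750 kN·m per $
The maximum is for option L.

option L, M = 39.9 kN·m per $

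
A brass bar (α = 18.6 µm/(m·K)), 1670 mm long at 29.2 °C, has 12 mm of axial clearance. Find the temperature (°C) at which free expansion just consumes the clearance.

α·L₀·ΔT = 12.0 mm ⇒ ΔT = 12.0 / (18.6×10⁻⁶ × 1670.0) = 386.3 K.
T = 29.2 + 386.3 = 415.5 °C.

416 °C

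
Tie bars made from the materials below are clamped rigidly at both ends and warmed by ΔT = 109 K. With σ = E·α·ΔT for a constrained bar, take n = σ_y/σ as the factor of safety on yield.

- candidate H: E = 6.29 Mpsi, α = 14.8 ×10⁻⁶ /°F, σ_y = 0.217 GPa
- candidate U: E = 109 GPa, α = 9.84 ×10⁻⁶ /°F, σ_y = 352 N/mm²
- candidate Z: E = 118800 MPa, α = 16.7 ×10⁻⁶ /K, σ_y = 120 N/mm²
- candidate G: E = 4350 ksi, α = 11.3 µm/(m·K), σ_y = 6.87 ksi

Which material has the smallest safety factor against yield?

candidate Z

Converting E to GPa, α to ×10⁻⁶/K, σ_y to MPa, then σ and n for each:
  candidate H: E = 43.37, α = 26.6, σ_y = 217.0 → σ = 126 MPa, n = 1.72
  candidate U: E = 109.0, α = 17.7, σ_y = 352.0 → σ = 210 MPa, n = 1.67
  candidate Z: E = 118.8, α = 16.7, σ_y = 120.0 → σ = 216 MPa, n = 0.555
  candidate G: E = 29.99, α = 11.3, σ_y = 47.37 → σ = 36.9 MPa, n = 1.28
Smallest n: candidate Z with n = 0.555.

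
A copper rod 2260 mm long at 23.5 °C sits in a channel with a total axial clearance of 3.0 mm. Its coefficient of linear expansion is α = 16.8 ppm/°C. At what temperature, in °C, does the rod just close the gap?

α·L₀·ΔT = 3.0 mm ⇒ ΔT = 3.0 / (16.8×10⁻⁶ × 2260.0) = 79.01 K.
T = 23.5 + 79.01 = 102.5 °C.

103 °C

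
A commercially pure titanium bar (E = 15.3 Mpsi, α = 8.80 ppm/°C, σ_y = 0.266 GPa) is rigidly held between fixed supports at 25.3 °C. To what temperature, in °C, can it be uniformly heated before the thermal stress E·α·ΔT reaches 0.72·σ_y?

E = 15.3 Mpsi = 105.5 GPa.
σ_y = 0.266 GPa = 266.0 MPa.
E·α·ΔT = 191.5 MPa ⇒ ΔT = 191.5 / (105.5×10³ × 8.80×10⁻⁶) = 206.3 K.
T = 25.3 + 206.3 = 231.6 °C.

232 °C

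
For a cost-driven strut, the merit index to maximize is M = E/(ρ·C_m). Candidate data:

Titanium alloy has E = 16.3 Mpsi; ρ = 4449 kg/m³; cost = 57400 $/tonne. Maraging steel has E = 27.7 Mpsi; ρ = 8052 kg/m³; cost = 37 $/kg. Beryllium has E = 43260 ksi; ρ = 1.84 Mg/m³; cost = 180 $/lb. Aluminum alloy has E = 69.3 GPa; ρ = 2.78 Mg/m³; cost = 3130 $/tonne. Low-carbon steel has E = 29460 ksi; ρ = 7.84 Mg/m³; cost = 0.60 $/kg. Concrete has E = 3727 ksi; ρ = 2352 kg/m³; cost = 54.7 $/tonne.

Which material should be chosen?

concrete

Putting every candidate on a common basis:
  titanium alloy: E = 112.4 GPa, ρ = 4449 kg/m³, cost = 57.40 $/kg
  maraging steel: E = 191.0 GPa, ρ = 8052 kg/m³, cost = 37.00 $/kg
  beryllium: E = 298.3 GPa, ρ = 1840 kg/m³, cost = 396.8 $/kg
  aluminum alloy: E = 69.30 GPa, ρ = 2780 kg/m³, cost = 3.130 $/kg
  low-carbon steel: E = 203.1 GPa, ρ = 7840 kg/m³, cost = 0.6000 $/kg
  concrete: E = 25.70 GPa, ρ = 2352 kg/m³, cost = 0.05470 $/kg
  concrete: M = 200 MN·m per $
  low-carbon steel: M = 43.2 MN·m per $
  aluminum alloy: M = 7.96 MN·m per $
  maraging steel: M = 0.641 MN·m per $
  titanium alloy: M = 0.440 MN·m per $
  beryllium: M = 0.408 MN·m per $
Concrete has the largest M.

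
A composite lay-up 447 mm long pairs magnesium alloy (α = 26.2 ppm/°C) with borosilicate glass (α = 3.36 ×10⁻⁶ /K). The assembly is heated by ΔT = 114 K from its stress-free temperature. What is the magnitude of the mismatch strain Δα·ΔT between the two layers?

Δα = |26.2 − 3.36|×10⁻⁶/K = 22.8×10⁻⁶/K.
Mismatch strain = Δα·ΔT = 22.8×10⁻⁶ × 114.0 = 2.60×10⁻³.

2.60×10⁻³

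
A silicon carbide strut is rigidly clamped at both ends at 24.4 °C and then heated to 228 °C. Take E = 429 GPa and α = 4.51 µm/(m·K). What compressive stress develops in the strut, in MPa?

ΔT = 203.6 K. Constrained thermal stress σ = E·α·ΔT = 429.0×10³ MPa × 4.51×10⁻⁶ × 203.6 = 394 MPa (compressive).

394 MPa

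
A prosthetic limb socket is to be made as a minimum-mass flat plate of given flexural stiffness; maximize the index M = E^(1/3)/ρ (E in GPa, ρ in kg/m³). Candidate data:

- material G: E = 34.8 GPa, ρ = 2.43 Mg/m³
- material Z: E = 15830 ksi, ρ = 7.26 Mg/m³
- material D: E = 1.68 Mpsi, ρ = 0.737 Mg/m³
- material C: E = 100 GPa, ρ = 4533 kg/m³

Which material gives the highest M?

In SI units:
  material G: E = 34.80 GPa, ρ = 2430 kg/m³
  material Z: E = 109.1 GPa, ρ = 7260 kg/m³
  material D: E = 11.58 GPa, ρ = 737.0 kg/m³
  material C: E = 100.0 GPa, ρ = 4533 kg/m³
  material D: M = 3.07×10⁻³
  material G: M = 1.34×10⁻³
  material C: M = 1.02×10⁻³
  material Z: M = 0.658×10⁻³
Highest index: material D.

material D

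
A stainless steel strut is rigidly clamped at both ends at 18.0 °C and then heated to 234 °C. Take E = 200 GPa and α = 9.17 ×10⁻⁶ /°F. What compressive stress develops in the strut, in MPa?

α = 9.17×10⁻⁶/°F × 9/5 = 16.5×10⁻⁶/K.
ΔT = 216.0 K. Constrained thermal stress σ = E·α·ΔT = 200.0×10³ MPa × 16.5×10⁻⁶ × 216.0 = 713 MPa (compressive).

713 MPa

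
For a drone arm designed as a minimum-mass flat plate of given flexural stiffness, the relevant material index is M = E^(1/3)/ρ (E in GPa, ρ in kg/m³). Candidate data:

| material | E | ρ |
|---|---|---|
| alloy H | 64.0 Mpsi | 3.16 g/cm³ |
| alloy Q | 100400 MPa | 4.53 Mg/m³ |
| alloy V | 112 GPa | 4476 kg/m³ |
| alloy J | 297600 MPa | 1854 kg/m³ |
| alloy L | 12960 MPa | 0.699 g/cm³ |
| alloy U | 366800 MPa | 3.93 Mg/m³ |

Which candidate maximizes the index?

alloy J

After converting to SI:
  alloy H: E = 441.3 GPa, ρ = 3160 kg/m³
  alloy Q: E = 100.4 GPa, ρ = 4530 kg/m³
  alloy V: E = 112.0 GPa, ρ = 4476 kg/m³
  alloy J: E = 297.6 GPa, ρ = 1854 kg/m³
  alloy L: E = 12.96 GPa, ρ = 699.0 kg/m³
  alloy U: E = 366.8 GPa, ρ = 3930 kg/m³
  alloy J: M = 3.60×10⁻³
  alloy L: M = 3.36×10⁻³
  alloy H: M = 2.41×10⁻³
  alloy U: M = 1.82×10⁻³
  alloy V: M = 1.08×10⁻³
  alloy Q: M = 1.03×10⁻³
The maximum is for alloy J.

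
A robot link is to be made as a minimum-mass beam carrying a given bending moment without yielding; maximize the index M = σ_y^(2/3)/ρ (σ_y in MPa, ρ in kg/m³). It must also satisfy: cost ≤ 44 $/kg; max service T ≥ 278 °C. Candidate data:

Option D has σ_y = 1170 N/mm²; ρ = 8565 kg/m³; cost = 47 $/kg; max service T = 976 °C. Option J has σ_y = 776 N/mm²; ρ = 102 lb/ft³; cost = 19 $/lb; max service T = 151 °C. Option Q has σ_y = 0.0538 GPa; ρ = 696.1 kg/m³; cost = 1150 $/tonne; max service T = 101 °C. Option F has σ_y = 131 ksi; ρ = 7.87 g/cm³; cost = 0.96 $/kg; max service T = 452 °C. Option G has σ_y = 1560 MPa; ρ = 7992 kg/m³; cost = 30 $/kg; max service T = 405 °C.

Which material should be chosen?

Screen on constraints: cost ≤ 44 $/kg; max service T ≥ 278 °C. Survivors: option F, option G.
Convert each candidate to consistent units, then evaluate M:
  option F: σ_y = 903.2 MPa, ρ = 7870 kg/m³
  option G: σ_y = 1560 MPa, ρ = 7992 kg/m³
  option G: M = 16.8×10⁻³
  option F: M = 11.9×10⁻³
Option G has the largest M.

option G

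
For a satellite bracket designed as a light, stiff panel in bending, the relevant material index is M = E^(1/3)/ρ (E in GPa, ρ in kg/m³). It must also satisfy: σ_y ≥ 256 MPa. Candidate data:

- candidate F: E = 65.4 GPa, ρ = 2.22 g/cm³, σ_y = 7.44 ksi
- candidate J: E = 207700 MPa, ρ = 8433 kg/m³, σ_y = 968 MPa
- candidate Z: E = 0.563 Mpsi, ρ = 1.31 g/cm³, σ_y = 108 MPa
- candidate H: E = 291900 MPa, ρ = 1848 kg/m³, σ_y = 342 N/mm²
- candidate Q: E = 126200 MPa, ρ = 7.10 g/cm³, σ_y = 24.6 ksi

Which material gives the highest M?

candidate H

Screen on constraints: σ_y ≥ 256 MPa. Survivors: candidate J, candidate H.
Putting every candidate on a common basis:
  candidate J: E = 207.7 GPa, ρ = 8433 kg/m³
  candidate H: E = 291.9 GPa, ρ = 1848 kg/m³
  candidate H: M = 3.59×10⁻³
  candidate J: M = 0.702×10⁻³
Candidate H has the largest M.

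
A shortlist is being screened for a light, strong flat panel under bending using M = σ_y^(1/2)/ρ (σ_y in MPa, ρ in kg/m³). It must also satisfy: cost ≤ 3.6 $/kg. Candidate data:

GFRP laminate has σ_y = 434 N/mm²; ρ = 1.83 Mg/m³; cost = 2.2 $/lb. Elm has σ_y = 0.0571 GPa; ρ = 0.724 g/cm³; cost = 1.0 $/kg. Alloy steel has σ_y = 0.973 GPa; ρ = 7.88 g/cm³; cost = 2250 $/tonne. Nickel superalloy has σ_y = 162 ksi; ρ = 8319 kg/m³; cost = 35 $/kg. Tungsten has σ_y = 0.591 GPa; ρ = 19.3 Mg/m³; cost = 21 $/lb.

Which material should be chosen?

Screen on constraints: cost ≤ 3.6 $/kg. Survivors: elm, alloy steel.
Putting every candidate on a common basis:
  elm: σ_y = 57.10 MPa, ρ = 724.0 kg/m³
  alloy steel: σ_y = 973.0 MPa, ρ = 7880 kg/m³
  elm: M = 10.4×10⁻³
  alloy steel: M = 3.96×10⁻³
Elm has the largest M.

elm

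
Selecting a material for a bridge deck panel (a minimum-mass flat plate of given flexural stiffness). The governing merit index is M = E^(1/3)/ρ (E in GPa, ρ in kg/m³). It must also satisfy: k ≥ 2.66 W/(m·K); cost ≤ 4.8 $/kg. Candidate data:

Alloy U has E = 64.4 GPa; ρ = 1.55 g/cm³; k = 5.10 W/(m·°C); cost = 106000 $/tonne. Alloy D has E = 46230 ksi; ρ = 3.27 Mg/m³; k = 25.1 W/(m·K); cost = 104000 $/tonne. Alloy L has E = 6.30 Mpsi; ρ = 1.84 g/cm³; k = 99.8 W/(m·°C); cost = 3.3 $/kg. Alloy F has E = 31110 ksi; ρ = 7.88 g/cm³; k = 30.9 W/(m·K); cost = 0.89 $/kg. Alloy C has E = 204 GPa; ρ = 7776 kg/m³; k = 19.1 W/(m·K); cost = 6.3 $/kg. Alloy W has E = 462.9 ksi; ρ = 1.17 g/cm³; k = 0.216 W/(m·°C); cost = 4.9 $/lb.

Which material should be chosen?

Screen on constraints: k ≥ 2.66 W/(m·K); cost ≤ 4.8 $/kg. Survivors: alloy L, alloy F.
Normalizing units and computing the index:
  alloy L: E = 43.44 GPa, ρ = 1840 kg/m³
  alloy F: E = 214.5 GPa, ρ = 7880 kg/m³
  alloy L: M = 1.91×10⁻³
  alloy F: M = 0.760×10⁻³
The maximum is for alloy L.

alloy L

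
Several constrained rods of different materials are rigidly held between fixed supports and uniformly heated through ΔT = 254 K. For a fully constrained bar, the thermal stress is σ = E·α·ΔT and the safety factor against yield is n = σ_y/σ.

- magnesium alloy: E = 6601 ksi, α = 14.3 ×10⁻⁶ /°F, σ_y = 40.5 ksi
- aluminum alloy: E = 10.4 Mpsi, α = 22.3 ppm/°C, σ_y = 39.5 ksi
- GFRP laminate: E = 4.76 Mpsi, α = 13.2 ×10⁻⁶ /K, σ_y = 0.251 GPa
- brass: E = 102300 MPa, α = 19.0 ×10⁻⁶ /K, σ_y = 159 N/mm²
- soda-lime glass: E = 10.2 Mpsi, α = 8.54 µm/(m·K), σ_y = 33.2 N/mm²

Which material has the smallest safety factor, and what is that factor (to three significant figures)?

soda-lime glass, n = 0.218

Per material, after unit conversion:
  magnesium alloy: E = 45.51, α = 25.7, σ_y = 279.2 → σ = 298 MPa, n = 0.938
  aluminum alloy: E = 71.71, α = 22.3, σ_y = 272.3 → σ = 406 MPa, n = 0.671
  GFRP laminate: E = 32.82, α = 13.2, σ_y = 251.0 → σ = 110 MPa, n = 2.28
  brass: E = 102.3, α = 19.0, σ_y = 159.0 → σ = 494 MPa, n = 0.322
  soda-lime glass: E = 70.33, α = 8.54, σ_y = 33.20 → σ = 153 MPa, n = 0.218
Soda-lime glass has the lowest safety factor, n = 0.218.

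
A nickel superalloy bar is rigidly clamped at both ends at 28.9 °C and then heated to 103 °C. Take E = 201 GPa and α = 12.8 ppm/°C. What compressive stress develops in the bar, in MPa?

ΔT = 74.10 K. Constrained thermal stress σ = E·α·ΔT = 201.0×10³ MPa × 12.8×10⁻⁶ × 74.10 = 191 MPa (compressive).

191 MPa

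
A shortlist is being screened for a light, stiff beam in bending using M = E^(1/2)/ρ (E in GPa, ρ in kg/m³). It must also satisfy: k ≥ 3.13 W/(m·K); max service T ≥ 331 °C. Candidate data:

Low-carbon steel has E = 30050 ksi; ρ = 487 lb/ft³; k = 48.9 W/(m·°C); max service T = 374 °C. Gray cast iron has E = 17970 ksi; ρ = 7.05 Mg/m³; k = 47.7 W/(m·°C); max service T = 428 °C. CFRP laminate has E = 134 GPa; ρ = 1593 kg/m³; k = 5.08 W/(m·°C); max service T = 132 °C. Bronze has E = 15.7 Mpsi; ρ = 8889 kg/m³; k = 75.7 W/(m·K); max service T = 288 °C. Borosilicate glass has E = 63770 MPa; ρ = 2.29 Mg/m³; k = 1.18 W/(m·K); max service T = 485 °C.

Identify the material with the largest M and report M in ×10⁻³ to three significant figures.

Screen on constraints: k ≥ 3.13 W/(m·K); max service T ≥ 331 °C. Survivors: low-carbon steel, gray cast iron.
Putting every candidate on a common basis:
  low-carbon steel: E = 207.2 GPa, ρ = 7801 kg/m³
  gray cast iron: E = 123.9 GPa, ρ = 7050 kg/m³
  low-carbon steel: M = 1.85×10⁻³
  gray cast iron: M = 1.58×10⁻³
Low-carbon steel has the largest M.

low-carbon steel, M = 1.85×10⁻³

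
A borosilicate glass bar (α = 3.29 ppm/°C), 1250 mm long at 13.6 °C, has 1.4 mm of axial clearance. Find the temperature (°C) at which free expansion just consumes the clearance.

354 °C

α·L₀·ΔT = 1.4 mm ⇒ ΔT = 1.4 / (3.29×10⁻⁶ × 1250.0) = 340.4 K.
T = 13.6 + 340.4 = 354.0 °C.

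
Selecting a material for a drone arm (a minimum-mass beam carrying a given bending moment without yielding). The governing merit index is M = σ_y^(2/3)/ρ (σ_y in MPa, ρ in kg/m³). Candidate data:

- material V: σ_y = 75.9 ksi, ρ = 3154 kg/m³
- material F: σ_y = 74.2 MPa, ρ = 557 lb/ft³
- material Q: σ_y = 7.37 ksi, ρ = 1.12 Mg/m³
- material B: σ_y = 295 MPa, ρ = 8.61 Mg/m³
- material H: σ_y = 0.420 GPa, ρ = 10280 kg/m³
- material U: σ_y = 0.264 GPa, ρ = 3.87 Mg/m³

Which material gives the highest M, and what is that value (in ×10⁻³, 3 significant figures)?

Normalizing units and computing the index:
  material V: σ_y = 523.3 MPa, ρ = 3154 kg/m³
  material F: σ_y = 74.20 MPa, ρ = 8922 kg/m³
  material Q: σ_y = 50.81 MPa, ρ = 1120 kg/m³
  material B: σ_y = 295.0 MPa, ρ = 8610 kg/m³
  material H: σ_y = 420.0 MPa, ρ = 10280 kg/m³
  material U: σ_y = 264.0 MPa, ρ = 3870 kg/m³
  material V: M = 20.6×10⁻³
  material Q: M = 12.2×10⁻³
  material U: M = 10.6×10⁻³
  material H: M = 5.46×10⁻³
  material B: M = 5.15×10⁻³
  material F: M = 1.98×10⁻³
Highest index: material V.

material V, M = 20.6×10⁻³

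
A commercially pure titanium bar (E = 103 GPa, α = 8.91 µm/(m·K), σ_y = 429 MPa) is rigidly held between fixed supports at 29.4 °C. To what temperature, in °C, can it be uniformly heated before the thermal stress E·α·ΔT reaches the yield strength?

497 °C

E·α·ΔT = 429.0 MPa ⇒ ΔT = 429.0 / (103.0×10³ × 8.91×10⁻⁶) = 467.5 K.
T = 29.4 + 467.5 = 496.9 °C.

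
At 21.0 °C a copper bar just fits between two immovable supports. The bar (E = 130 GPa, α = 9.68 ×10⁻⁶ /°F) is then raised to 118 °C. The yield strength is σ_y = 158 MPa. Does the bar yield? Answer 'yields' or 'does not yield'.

α = 9.68×10⁻⁶/°F × 9/5 = 17.4×10⁻⁶/K.
ΔT = 97.00 K. Constrained thermal stress σ = E·α·ΔT = 130.0×10³ MPa × 17.4×10⁻⁶ × 97.00 = 220 MPa (compressive).
Compare to σ_y = 158 MPa: σ ≥ σ_y, so it yields.

yields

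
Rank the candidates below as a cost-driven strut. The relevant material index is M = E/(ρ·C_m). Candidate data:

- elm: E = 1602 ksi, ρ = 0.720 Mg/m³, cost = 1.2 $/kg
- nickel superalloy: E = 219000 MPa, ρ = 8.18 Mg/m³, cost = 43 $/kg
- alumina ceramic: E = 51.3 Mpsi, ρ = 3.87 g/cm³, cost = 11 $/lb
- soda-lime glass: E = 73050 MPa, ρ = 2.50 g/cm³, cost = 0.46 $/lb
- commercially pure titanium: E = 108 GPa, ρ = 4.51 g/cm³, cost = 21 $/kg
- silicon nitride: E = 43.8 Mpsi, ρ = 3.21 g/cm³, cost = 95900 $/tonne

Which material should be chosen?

In SI units:
  elm: E = 11.05 GPa, ρ = 720.0 kg/m³, cost = 1.200 $/kg
  nickel superalloy: E = 219.0 GPa, ρ = 8180 kg/m³, cost = 43.00 $/kg
  alumina ceramic: E = 353.7 GPa, ρ = 3870 kg/m³, cost = 24.25 $/kg
  soda-lime glass: E = 73.05 GPa, ρ = 2500 kg/m³, cost = 1.014 $/kg
  commercially pure titanium: E = 108.0 GPa, ρ = 4510 kg/m³, cost = 21.00 $/kg
  silicon nitride: E = 302.0 GPa, ρ = 3210 kg/m³, cost = 95.90 $/kg
  soda-lime glass: M = 28.8 MN·m per $
  elm: M = 12.8 MN·m per $
  alumina ceramic: M = 3.77 MN·m per $
  commercially pure titanium: M = 1.14 MN·m per $
  silicon nitride: M = 0.981 MN·m per $
  nickel superalloy: M = 0.623 MN·m per $
Soda-lime glass has the largest M.

soda-lime glass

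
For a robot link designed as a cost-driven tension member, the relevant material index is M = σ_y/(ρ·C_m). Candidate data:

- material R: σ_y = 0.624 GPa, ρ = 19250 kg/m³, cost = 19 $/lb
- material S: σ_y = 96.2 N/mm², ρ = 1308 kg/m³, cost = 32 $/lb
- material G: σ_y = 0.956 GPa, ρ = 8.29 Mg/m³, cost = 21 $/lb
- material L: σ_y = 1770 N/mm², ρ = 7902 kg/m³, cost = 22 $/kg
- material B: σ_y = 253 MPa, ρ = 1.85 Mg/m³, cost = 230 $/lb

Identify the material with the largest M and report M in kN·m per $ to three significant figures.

material L, M = 10.2 kN·m per $

In SI units:
  material R: σ_y = 624.0 MPa, ρ = 19250 kg/m³, cost = 41.89 $/kg
  material S: σ_y = 96.20 MPa, ρ = 1308 kg/m³, cost = 70.55 $/kg
  material G: σ_y = 956.0 MPa, ρ = 8290 kg/m³, cost = 46.30 $/kg
  material L: σ_y = 1770 MPa, ρ = 7902 kg/m³, cost = 22.00 $/kg
  material B: σ_y = 253.0 MPa, ρ = 1850 kg/m³, cost = 507.1 $/kg
  material L: M = 10.2 kN·m per $
  material G: M = 2.49 kN·m per $
  material S: M = 1.04 kN·m per $
  material R: M = 0.774 kN·m per $
  material B: M = 0.270 kN·m per $
The maximum is for material L.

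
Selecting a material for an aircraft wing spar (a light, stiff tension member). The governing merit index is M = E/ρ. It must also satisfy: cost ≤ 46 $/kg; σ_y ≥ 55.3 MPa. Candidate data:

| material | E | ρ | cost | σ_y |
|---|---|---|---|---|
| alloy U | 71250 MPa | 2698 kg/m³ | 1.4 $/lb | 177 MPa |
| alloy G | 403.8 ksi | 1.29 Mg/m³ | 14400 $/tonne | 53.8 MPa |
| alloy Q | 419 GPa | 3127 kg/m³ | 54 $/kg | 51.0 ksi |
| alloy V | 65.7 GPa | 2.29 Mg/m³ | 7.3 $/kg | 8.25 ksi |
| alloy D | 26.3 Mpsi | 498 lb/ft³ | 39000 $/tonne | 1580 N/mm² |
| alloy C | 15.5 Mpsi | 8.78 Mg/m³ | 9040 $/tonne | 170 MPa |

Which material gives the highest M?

Screen on constraints: cost ≤ 46 $/kg; σ_y ≥ 55.3 MPa. Survivors: alloy U, alloy V, alloy D, alloy C.
Convert each candidate to consistent units, then evaluate M:
  alloy U: E = 71.25 GPa, ρ = 2698 kg/m³
  alloy V: E = 65.70 GPa, ρ = 2290 kg/m³
  alloy D: E = 181.3 GPa, ρ = 7977 kg/m³
  alloy C: E = 106.9 GPa, ρ = 8780 kg/m³
  alloy V: M = 28.7 MN·m/kg
  alloy U: M = 26.4 MN·m/kg
  alloy D: M = 22.7 MN·m/kg
  alloy C: M = 12.2 MN·m/kg
The maximum is for alloy V.

alloy V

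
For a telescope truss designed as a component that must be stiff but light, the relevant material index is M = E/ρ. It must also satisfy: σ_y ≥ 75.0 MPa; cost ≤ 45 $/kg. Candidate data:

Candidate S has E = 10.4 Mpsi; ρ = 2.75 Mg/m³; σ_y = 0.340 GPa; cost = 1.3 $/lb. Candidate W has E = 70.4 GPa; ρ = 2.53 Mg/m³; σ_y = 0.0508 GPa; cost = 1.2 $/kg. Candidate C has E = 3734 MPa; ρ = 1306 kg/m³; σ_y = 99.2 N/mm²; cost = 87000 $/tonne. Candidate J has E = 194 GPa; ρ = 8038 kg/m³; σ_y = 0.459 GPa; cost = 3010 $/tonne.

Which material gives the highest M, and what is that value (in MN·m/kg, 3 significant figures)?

candidate S, M = 26.1 MN·m/kg

Screen on constraints: σ_y ≥ 75.0 MPa; cost ≤ 45 $/kg. Survivors: candidate S, candidate J.
After converting to SI:
  candidate S: E = 71.71 GPa, ρ = 2750 kg/m³
  candidate J: E = 194.0 GPa, ρ = 8038 kg/m³
  candidate S: M = 26.1 MN·m/kg
  candidate J: M = 24.1 MN·m/kg
Candidate S has the largest M.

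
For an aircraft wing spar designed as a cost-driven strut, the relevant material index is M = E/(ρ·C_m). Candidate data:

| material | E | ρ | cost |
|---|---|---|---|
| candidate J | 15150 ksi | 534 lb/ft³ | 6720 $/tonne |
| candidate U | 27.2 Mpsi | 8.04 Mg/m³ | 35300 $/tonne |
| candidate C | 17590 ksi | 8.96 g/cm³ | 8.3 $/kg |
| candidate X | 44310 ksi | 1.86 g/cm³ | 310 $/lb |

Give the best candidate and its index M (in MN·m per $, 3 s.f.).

Normalizing units and computing the index:
  candidate J: E = 104.5 GPa, ρ = 8554 kg/m³, cost = 6.720 $/kg
  candidate U: E = 187.5 GPa, ρ = 8040 kg/m³, cost = 35.30 $/kg
  candidate C: E = 121.3 GPa, ρ = 8960 kg/m³, cost = 8.300 $/kg
  candidate X: E = 305.5 GPa, ρ = 1860 kg/m³, cost = 683.4 $/kg
  candidate J: M = 1.82 MN·m per $
  candidate C: M = 1.63 MN·m per $
  candidate U: M = 0.661 MN·m per $
  candidate X: M = 0.240 MN·m per $
Candidate J has the largest M.

candidate J, M = 1.82 MN·m per $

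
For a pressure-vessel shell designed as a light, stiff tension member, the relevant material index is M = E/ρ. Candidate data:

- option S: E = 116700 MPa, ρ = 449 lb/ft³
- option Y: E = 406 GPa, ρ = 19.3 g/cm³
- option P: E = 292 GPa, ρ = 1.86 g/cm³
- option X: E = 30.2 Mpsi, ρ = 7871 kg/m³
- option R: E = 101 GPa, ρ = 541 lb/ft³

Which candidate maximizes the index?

Convert each candidate to consistent units, then evaluate M:
  option S: E = 116.7 GPa, ρ = 7192 kg/m³
  option Y: E = 406.0 GPa, ρ = 19300 kg/m³
  option P: E = 292.0 GPa, ρ = 1860 kg/m³
  option X: E = 208.2 GPa, ρ = 7871 kg/m³
  option R: E = 101.0 GPa, ρ = 8666 kg/m³
  option P: M = 157 MN·m/kg
  option X: M = 26.5 MN·m/kg
  option Y: M = 21.0 MN·m/kg
  option S: M = 16.2 MN·m/kg
  option R: M = 11.7 MN·m/kg
Highest index: option P.

option P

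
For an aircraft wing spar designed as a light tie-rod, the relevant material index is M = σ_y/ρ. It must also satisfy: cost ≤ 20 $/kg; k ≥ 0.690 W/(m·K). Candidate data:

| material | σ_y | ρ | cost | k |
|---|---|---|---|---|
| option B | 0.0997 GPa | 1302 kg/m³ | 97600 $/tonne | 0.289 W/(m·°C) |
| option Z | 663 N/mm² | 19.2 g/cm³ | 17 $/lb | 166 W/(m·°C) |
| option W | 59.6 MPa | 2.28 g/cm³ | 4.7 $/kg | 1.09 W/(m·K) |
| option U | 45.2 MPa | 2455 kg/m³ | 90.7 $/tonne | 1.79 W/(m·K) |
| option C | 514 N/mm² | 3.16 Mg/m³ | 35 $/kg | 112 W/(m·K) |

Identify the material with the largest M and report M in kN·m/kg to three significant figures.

Screen on constraints: cost ≤ 20 $/kg; k ≥ 0.690 W/(m·K). Survivors: option W, option U.
After converting to SI:
  option W: σ_y = 59.60 MPa, ρ = 2280 kg/m³
  option U: σ_y = 45.20 MPa, ρ = 2455 kg/m³
  option W: M = 26.1 kN·m/kg
  option U: M = 18.4 kN·m/kg
Highest index: option W.

option W, M = 26.1 kN·m/kg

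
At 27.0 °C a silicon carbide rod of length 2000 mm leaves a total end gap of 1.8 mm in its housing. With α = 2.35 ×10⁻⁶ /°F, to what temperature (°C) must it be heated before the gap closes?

α = 2.35×10⁻⁶/°F × 9/5 = 4.23×10⁻⁶/K.
α·L₀·ΔT = 1.8 mm ⇒ ΔT = 1.8 / (4.23×10⁻⁶ × 2000.0) = 212.8 K.
T = 27.0 + 212.8 = 239.8 °C.

240 °C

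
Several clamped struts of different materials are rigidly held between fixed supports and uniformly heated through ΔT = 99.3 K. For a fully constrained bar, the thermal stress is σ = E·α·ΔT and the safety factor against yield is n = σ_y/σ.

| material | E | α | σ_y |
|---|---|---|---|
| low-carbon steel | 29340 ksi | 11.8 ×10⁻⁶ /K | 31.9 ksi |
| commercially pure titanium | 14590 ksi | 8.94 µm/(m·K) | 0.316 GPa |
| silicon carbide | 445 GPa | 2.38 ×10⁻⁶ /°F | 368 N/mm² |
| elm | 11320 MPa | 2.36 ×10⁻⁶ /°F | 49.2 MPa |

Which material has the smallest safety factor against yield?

low-carbon steel

With everything in SI (GPa, ×10⁻⁶/K, MPa):
  low-carbon steel: E = 202.3, α = 11.8, σ_y = 219.9 → σ = 237 MPa, n = 0.928
  commercially pure titanium: E = 100.6, α = 8.94, σ_y = 316.0 → σ = 89.3 MPa, n = 3.54
  silicon carbide: E = 445.0, α = 4.28, σ_y = 368.0 → σ = 189 MPa, n = 1.94
  elm: E = 11.32, α = 4.25, σ_y = 49.20 → σ = 4.78 MPa, n = 10.3
Smallest n: low-carbon steel with n = 0.928.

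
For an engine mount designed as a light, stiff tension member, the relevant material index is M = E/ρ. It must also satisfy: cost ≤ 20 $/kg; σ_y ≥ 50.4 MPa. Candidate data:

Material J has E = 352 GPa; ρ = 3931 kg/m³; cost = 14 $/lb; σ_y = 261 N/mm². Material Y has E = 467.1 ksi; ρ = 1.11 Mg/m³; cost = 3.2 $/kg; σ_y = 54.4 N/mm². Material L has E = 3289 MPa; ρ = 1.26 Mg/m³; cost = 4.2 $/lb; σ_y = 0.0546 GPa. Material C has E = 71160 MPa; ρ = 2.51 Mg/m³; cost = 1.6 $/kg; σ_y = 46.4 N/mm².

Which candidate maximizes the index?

material Y

Screen on constraints: cost ≤ 20 $/kg; σ_y ≥ 50.4 MPa. Survivors: material Y, material L.
In SI units:
  material Y: E = 3.221 GPa, ρ = 1110 kg/m³
  material L: E = 3.289 GPa, ρ = 1260 kg/m³
  material Y: M = 2.90 MN·m/kg
  material L: M = 2.61 MN·m/kg
Material Y has the largest M.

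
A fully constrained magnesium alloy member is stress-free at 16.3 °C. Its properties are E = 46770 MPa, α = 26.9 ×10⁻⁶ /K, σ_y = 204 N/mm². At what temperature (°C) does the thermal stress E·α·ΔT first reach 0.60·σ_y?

114 °C

E = 46770 MPa = 46.77 GPa.
σ_y = 204 N/mm² = 204.0 MPa.
E·α·ΔT = 122.4 MPa ⇒ ΔT = 122.4 / (46.77×10³ × 26.9×10⁻⁶) = 97.29 K.
T = 16.3 + 97.29 = 113.6 °C.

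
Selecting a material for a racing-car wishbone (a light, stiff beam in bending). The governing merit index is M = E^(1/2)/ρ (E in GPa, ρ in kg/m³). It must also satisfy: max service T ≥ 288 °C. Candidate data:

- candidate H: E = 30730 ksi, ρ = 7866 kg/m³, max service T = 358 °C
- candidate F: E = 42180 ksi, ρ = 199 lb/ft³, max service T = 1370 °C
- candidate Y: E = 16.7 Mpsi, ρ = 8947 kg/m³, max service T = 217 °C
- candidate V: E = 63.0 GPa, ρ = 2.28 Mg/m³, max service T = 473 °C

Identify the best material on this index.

candidate F

Screen on constraints: max service T ≥ 288 °C. Survivors: candidate H, candidate F, candidate V.
Normalizing units and computing the index:
  candidate H: E = 211.9 GPa, ρ = 7866 kg/m³
  candidate F: E = 290.8 GPa, ρ = 3188 kg/m³
  candidate V: E = 63.00 GPa, ρ = 2280 kg/m³
  candidate F: M = 5.35×10⁻³
  candidate V: M = 3.48×10⁻³
  candidate H: M = 1.85×10⁻³
Candidate F ranks first.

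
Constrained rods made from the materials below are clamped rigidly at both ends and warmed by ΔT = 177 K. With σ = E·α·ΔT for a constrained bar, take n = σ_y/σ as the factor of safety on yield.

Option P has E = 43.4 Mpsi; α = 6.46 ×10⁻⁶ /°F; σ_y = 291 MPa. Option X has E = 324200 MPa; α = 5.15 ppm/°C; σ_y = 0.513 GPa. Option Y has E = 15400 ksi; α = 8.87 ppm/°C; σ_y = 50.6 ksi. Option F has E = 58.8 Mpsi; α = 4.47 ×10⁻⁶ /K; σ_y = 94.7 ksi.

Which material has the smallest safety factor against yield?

In consistent units (E in GPa, α in ×10⁻⁶/K, σ_y in MPa):
  option P: E = 299.2, α = 11.6, σ_y = 291.0 → σ = 616 MPa, n = 0.473
  option X: E = 324.2, α = 5.15, σ_y = 513.0 → σ = 296 MPa, n = 1.74
  option Y: E = 106.2, α = 8.87, σ_y = 348.9 → σ = 167 MPa, n = 2.09
  option F: E = 405.4, α = 4.47, σ_y = 652.9 → σ = 321 MPa, n = 2.04
Option P has the lowest safety factor, n = 0.473.

option P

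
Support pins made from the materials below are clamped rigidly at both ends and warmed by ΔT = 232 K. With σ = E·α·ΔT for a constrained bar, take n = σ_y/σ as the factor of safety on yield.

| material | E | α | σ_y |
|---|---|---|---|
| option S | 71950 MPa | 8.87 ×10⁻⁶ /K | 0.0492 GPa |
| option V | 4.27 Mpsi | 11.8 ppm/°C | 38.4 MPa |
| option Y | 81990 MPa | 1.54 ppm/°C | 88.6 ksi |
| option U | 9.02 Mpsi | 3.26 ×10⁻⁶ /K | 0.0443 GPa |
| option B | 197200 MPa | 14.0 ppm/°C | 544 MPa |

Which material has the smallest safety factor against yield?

Per material, after unit conversion:
  option S: E = 71.95, α = 8.87, σ_y = 49.20 → σ = 148 MPa, n = 0.332
  option V: E = 29.44, α = 11.8, σ_y = 38.40 → σ = 80.6 MPa, n = 0.476
  option Y: E = 81.99, α = 1.54, σ_y = 610.9 → σ = 29.3 MPa, n = 20.9
  option U: E = 62.19, α = 3.26, σ_y = 44.30 → σ = 47.0 MPa, n = 0.942
  option B: E = 197.2, α = 14.0, σ_y = 544.0 → σ = 641 MPa, n = 0.849
Smallest n: option S with n = 0.332.

option S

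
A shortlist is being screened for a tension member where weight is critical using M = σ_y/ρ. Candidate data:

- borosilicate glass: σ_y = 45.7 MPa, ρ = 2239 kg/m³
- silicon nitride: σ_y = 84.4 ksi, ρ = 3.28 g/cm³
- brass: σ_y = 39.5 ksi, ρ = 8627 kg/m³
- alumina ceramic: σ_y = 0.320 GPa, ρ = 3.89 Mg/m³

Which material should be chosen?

After converting to SI:
  borosilicate glass: σ_y = 45.70 MPa, ρ = 2239 kg/m³
  silicon nitride: σ_y = 581.9 MPa, ρ = 3280 kg/m³
  brass: σ_y = 272.3 MPa, ρ = 8627 kg/m³
  alumina ceramic: σ_y = 320.0 MPa, ρ = 3890 kg/m³
  silicon nitride: M = 177 kN·m/kg
  alumina ceramic: M = 82.3 kN·m/kg
  brass: M = 31.6 kN·m/kg
  borosilicate glass: M = 20.4 kN·m/kg
The maximum is for silicon nitride.

silicon nitride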